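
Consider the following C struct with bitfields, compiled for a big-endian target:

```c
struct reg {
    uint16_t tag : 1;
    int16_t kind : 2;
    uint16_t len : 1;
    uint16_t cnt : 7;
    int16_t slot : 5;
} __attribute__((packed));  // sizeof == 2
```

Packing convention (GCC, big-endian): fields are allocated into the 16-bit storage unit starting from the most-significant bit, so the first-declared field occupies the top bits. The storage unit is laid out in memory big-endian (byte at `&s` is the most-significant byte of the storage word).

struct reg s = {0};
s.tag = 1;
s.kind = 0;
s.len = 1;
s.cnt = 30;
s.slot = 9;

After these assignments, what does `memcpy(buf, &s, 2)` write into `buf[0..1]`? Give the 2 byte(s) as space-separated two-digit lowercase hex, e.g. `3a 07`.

93 c9

tag:1 = 1 → 0x1 << 15 → word 0x8000
kind:2 = 0 → 0x0 << 13 → word 0x8000
len:1 = 1 → 0x1 << 12 → word 0x9000
cnt:7 = 30 → 0x1e << 5 → word 0x93c0
slot:5 = 9 → 0x9 << 0 → word 0x93c9
word = 0x93c9 → big-endian bytes:
  [0]=0x93  [1]=0xc9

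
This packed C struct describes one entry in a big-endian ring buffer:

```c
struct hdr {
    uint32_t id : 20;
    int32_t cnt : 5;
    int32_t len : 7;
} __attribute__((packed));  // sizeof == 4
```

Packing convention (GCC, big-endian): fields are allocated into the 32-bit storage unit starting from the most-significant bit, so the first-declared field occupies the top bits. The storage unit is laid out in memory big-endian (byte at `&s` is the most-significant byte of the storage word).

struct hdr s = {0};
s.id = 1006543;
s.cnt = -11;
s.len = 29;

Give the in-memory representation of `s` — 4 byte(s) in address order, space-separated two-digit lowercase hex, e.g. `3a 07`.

f5 bc fa 9d

[12+:20] id=1006543 & 0xfffff = 0xf5bcf; word=0xf5bcf000
[7+:5] cnt=-11 & 0x1f = 0x15; word=0xf5bcfa80
[0+:7] len=29 & 0x7f = 0x1d; word=0xf5bcfa9d
word = 0xf5bcfa9d → big-endian bytes:
  [0]=0xf5  [1]=0xbc  [2]=0xfa  [3]=0x9d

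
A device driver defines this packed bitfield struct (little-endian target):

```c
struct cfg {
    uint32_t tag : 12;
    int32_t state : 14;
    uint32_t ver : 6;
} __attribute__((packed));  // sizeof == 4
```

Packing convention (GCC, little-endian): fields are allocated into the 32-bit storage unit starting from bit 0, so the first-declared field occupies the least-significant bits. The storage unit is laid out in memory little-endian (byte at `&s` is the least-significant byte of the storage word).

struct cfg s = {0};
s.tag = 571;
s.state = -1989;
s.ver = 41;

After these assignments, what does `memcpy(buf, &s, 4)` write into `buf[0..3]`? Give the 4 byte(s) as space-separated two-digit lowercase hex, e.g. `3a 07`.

3b b2 83 a7

[0+:12] tag=571 & 0xfff = 0x23b; word=0x0000023b
[12+:14] state=-1989 & 0x3fff = 0x383b; word=0x0383b23b
[26+:6] ver=41 & 0x3f = 0x29; word=0xa783b23b
word = 0xa783b23b → little-endian bytes:
  [0]=0x3b  [1]=0xb2  [2]=0x83  [3]=0xa7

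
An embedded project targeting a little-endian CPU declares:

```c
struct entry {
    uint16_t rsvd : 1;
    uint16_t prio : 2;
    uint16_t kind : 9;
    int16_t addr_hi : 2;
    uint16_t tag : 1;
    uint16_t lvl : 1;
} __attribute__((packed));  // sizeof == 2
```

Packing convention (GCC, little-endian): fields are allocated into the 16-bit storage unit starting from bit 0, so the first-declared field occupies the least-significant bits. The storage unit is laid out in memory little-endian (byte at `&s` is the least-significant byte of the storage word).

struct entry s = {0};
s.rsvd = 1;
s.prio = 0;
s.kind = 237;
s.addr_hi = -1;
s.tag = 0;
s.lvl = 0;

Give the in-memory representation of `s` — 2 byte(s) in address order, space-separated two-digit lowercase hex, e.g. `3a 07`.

69 37

[0+:1] rsvd=1 & 0x1 = 0x1; word=0x0001
[1+:2] prio=0 & 0x3 = 0x0; word=0x0001
[3+:9] kind=237 & 0x1ff = 0xed; word=0x0769
[12+:2] addr_hi=-1 & 0x3 = 0x3; word=0x3769
[14+:1] tag=0 & 0x1 = 0x0; word=0x3769
[15+:1] lvl=0 & 0x1 = 0x0; word=0x3769
word = 0x3769 → little-endian bytes:
  [0]=0x69  [1]=0x37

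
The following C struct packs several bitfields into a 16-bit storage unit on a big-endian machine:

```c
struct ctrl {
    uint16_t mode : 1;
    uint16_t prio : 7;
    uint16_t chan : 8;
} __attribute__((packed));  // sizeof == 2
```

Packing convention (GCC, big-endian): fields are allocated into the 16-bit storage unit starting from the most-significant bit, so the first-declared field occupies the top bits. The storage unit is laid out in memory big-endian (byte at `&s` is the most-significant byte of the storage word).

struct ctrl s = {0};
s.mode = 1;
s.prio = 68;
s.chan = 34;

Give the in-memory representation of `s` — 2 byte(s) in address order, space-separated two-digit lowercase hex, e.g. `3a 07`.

c4 22

[15+:1] mode=1 & 0x1 = 0x1; word=0x8000
[8+:7] prio=68 & 0x7f = 0x44; word=0xc400
[0+:8] chan=34 & 0xff = 0x22; word=0xc422
word = 0xc422 → big-endian bytes:
  [0]=0xc4  [1]=0x22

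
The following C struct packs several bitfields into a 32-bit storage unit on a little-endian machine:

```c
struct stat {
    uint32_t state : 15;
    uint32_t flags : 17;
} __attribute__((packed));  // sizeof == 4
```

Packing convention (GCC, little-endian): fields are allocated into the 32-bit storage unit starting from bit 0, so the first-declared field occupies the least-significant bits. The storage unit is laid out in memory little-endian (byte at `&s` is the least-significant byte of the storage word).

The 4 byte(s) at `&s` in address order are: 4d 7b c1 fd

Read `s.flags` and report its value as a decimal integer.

[0]=0x4d [1]=0x7b [2]=0xc1 [3]=0xfd (little-endian) → word 0xfdc17b4d
state:15 @ bit 0 → (0xfdc17b4d>>0)&0x7fff = 0x7b4d
flags:17 @ bit 15 → (0xfdc17b4d>>15)&0x1ffff = 0x1fb82  ←

129922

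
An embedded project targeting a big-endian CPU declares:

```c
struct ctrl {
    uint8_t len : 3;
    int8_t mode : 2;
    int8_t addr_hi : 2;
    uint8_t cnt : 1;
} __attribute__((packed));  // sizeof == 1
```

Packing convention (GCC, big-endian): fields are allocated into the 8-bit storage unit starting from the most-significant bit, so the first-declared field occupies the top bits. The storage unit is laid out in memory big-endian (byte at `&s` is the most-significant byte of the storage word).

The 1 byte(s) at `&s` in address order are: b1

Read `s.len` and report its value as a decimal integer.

[0]=0xb1 (big-endian) → word 0xb1
len [5+:3] = (word>>5) & 0x7 = 5  ←
mode [3+:2] = (word>>3) & 0x3 = 2
addr_hi [1+:2] = (word>>1) & 0x3 = 0
cnt [0+:1] = (word>>0) & 0x1 = 1

5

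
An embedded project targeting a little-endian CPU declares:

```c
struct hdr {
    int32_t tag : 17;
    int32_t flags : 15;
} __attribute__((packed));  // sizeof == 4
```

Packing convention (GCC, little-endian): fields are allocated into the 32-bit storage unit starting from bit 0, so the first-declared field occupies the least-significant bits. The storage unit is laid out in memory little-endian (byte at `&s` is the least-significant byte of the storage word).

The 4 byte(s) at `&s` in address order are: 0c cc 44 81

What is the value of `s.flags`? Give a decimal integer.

[0]=0x0c [1]=0xcc [2]=0x44 [3]=0x81 (little-endian) → word 0x8144cc0c
tag:17 @ bit 0 → (0x8144cc0c>>0)&0x1ffff = 0xcc0c
flags:15 @ bit 17 → (0x8144cc0c>>17)&0x7fff = 0x40a2  ←
flags signed 15b, MSB=1: 16546 - 32768 = -16222

-16222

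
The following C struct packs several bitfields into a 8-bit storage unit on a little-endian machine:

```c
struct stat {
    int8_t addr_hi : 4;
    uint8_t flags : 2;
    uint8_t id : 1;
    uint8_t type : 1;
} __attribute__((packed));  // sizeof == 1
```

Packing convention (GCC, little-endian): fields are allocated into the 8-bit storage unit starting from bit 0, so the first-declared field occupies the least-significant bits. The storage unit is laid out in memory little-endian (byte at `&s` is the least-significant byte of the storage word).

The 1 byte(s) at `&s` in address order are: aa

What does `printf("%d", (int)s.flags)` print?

[0]=0xaa (little-endian) → word 0xaa
addr_hi:4 @ bit 0 → (0xaa>>0)&0xf = 0xa
flags:2 @ bit 4 → (0xaa>>4)&0x3 = 0x2  ←
id:1 @ bit 6 → (0xaa>>6)&0x1 = 0x0
type:1 @ bit 7 → (0xaa>>7)&0x1 = 0x1

2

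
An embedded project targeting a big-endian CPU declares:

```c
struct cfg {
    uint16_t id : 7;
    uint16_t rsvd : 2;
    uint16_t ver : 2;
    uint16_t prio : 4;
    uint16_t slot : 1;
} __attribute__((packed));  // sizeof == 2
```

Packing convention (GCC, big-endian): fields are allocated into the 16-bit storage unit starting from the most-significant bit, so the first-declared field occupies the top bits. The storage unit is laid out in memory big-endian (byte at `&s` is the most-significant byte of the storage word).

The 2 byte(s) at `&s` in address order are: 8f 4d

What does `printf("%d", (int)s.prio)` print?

[0]=0x8f [1]=0x4d (big-endian) → word 0x8f4d
id [9+:7] = (word>>9) & 0x7f = 71
rsvd [7+:2] = (word>>7) & 0x3 = 2
ver [5+:2] = (word>>5) & 0x3 = 2
prio [1+:4] = (word>>1) & 0xf = 6  ←
slot [0+:1] = (word>>0) & 0x1 = 1

6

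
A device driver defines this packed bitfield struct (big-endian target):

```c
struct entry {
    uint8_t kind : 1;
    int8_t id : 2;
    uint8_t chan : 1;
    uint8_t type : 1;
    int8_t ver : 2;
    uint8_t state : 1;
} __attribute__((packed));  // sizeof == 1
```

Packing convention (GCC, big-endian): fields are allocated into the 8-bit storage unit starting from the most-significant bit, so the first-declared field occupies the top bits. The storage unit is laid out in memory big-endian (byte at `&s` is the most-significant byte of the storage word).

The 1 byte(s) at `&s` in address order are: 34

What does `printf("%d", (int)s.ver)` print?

[0]=0x34 (big-endian) → word 0x34
kind:1 @ bit 7 → (0x34>>7)&0x1 = 0x0
id:2 @ bit 5 → (0x34>>5)&0x3 = 0x1
chan:1 @ bit 4 → (0x34>>4)&0x1 = 0x1
type:1 @ bit 3 → (0x34>>3)&0x1 = 0x0
ver:2 @ bit 1 → (0x34>>1)&0x3 = 0x2  ←
state:1 @ bit 0 → (0x34>>0)&0x1 = 0x0
ver signed 2b, MSB=1: 2 - 4 = -2

-2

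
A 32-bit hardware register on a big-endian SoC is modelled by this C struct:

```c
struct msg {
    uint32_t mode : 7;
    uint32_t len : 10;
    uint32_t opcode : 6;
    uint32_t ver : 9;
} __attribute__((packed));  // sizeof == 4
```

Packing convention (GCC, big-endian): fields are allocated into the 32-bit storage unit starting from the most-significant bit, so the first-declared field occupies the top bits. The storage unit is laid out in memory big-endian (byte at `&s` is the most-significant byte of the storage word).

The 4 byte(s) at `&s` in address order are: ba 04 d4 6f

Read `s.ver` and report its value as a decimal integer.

111

[0]=0xba [1]=0x04 [2]=0xd4 [3]=0x6f (big-endian) → word 0xba04d46f
mode:7 @ bit 25 → (0xba04d46f>>25)&0x7f = 0x5d
len:10 @ bit 15 → (0xba04d46f>>15)&0x3ff = 0x9
opcode:6 @ bit 9 → (0xba04d46f>>9)&0x3f = 0x2a
ver:9 @ bit 0 → (0xba04d46f>>0)&0x1ff = 0x6f  ←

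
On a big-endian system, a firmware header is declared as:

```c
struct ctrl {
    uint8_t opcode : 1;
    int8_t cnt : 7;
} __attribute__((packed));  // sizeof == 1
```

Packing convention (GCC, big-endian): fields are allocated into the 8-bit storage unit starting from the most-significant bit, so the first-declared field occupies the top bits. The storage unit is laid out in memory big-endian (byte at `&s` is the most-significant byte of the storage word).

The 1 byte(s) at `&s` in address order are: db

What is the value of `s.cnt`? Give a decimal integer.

[0]=0xdb (big-endian) → word 0xdb
opcode:1 @ bit 7 → (0xdb>>7)&0x1 = 0x1
cnt:7 @ bit 0 → (0xdb>>0)&0x7f = 0x5b  ←
cnt signed 7b, MSB=1: 91 - 128 = -37

-37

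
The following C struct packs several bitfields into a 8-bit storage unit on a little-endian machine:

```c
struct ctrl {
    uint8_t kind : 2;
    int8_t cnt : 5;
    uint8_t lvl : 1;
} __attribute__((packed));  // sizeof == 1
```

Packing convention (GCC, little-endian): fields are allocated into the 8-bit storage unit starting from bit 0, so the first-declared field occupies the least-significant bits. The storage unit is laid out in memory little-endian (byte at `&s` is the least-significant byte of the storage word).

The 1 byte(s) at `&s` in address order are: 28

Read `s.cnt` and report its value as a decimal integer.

[0]=0x28 (little-endian) → word 0x28
kind:2 @ bit 0 → (0x28>>0)&0x3 = 0x0
cnt:5 @ bit 2 → (0x28>>2)&0x1f = 0xa  ←
lvl:1 @ bit 7 → (0x28>>7)&0x1 = 0x0
cnt signed 5b, MSB=0: value = 10

10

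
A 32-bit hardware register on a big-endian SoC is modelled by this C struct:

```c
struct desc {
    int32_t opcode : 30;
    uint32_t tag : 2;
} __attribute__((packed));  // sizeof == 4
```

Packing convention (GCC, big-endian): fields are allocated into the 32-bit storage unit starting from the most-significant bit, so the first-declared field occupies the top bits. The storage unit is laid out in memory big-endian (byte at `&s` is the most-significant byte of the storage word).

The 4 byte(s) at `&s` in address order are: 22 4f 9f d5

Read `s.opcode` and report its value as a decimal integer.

[0]=0x22 [1]=0x4f [2]=0x9f [3]=0xd5 (big-endian) → word 0x224f9fd5
opcode:30 @ bit 2 → (0x224f9fd5>>2)&0x3fffffff = 0x893e7f5  ←
tag:2 @ bit 0 → (0x224f9fd5>>0)&0x3 = 0x1
opcode signed 30b, MSB=0: value = 143910901

143910901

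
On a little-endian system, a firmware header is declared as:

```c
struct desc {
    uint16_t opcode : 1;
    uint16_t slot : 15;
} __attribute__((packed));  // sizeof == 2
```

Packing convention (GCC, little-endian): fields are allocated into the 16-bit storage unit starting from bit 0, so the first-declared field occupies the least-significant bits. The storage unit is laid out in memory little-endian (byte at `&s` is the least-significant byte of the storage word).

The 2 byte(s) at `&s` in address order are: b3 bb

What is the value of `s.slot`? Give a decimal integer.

24025

[0]=0xb3 [1]=0xbb (little-endian) → word 0xbbb3
opcode [0+:1] = (word>>0) & 0x1 = 1
slot [1+:15] = (word>>1) & 0x7fff = 24025  ←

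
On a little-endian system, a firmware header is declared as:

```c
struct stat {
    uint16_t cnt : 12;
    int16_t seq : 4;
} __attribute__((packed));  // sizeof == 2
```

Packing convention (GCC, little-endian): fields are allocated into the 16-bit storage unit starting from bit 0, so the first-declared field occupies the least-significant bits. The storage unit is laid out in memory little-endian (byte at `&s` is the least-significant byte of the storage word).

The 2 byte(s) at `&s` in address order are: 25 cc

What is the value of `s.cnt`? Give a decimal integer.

3109

[0]=0x25 [1]=0xcc (little-endian) → word 0xcc25
cnt [0+:12] = (word>>0) & 0xfff = 3109  ←
seq [12+:4] = (word>>12) & 0xf = 12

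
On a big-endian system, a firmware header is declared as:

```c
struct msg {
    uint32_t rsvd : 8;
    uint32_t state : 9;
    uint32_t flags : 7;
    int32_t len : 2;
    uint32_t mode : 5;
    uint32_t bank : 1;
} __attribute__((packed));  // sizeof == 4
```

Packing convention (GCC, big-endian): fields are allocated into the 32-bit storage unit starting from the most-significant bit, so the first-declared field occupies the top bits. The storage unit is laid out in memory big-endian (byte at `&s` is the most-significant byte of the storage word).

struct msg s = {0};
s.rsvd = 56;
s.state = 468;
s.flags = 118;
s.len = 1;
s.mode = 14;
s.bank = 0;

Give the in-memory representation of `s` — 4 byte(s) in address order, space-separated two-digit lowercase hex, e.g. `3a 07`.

38 ea 76 5c

rsvd:8 = 56 → 0x38 << 24 → word 0x38000000
state:9 = 468 → 0x1d4 << 15 → word 0x38ea0000
flags:7 = 118 → 0x76 << 8 → word 0x38ea7600
len:2 = 1 → 0x1 << 6 → word 0x38ea7640
mode:5 = 14 → 0xe << 1 → word 0x38ea765c
bank:1 = 0 → 0x0 << 0 → word 0x38ea765c
word = 0x38ea765c → big-endian bytes:
  [0]=0x38  [1]=0xea  [2]=0x76  [3]=0x5c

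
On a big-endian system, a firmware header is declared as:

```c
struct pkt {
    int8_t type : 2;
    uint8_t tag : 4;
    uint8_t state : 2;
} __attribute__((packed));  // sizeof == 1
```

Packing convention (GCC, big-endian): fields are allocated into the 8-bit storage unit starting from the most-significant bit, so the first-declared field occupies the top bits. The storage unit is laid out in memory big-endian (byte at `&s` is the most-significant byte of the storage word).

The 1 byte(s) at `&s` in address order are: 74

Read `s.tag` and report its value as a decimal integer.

13

[0]=0x74 (big-endian) → word 0x74
type:2 @ bit 6 → (0x74>>6)&0x3 = 0x1
tag:4 @ bit 2 → (0x74>>2)&0xf = 0xd  ←
state:2 @ bit 0 → (0x74>>0)&0x3 = 0x0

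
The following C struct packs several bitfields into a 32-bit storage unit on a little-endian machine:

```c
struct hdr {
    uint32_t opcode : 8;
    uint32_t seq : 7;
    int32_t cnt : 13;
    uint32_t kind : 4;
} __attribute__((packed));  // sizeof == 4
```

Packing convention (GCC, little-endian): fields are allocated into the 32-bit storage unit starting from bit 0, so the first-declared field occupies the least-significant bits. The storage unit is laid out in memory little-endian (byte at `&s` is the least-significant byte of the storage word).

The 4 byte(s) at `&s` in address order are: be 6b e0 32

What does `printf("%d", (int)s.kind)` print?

[0]=0xbe [1]=0x6b [2]=0xe0 [3]=0x32 (little-endian) → word 0x32e06bbe
opcode [0+:8] = (word>>0) & 0xff = 190
seq [8+:7] = (word>>8) & 0x7f = 107
cnt [15+:13] = (word>>15) & 0x1fff = 1472
kind [28+:4] = (word>>28) & 0xf = 3  ←

3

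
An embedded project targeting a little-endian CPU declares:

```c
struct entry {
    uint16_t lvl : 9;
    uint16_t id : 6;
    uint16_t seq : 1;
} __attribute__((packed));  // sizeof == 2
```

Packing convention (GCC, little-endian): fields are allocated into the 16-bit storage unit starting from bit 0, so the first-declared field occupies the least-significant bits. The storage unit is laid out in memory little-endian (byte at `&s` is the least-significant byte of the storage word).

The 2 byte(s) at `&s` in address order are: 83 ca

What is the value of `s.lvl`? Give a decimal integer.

[0]=0x83 [1]=0xca (little-endian) → word 0xca83
lvl [0+:9] = (word>>0) & 0x1ff = 131  ←
id [9+:6] = (word>>9) & 0x3f = 37
seq [15+:1] = (word>>15) & 0x1 = 1

131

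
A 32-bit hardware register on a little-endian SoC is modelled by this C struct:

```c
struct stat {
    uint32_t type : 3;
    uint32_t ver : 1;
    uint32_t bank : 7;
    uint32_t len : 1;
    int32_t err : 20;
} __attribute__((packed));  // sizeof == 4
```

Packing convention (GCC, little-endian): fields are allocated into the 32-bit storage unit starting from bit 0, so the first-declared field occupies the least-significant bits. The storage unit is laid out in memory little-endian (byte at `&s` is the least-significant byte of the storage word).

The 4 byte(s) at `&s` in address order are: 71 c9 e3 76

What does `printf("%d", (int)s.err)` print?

486972

[0]=0x71 [1]=0xc9 [2]=0xe3 [3]=0x76 (little-endian) → word 0x76e3c971
type [0+:3] = (word>>0) & 0x7 = 1
ver [3+:1] = (word>>3) & 0x1 = 0
bank [4+:7] = (word>>4) & 0x7f = 23
len [11+:1] = (word>>11) & 0x1 = 1
err [12+:20] = (word>>12) & 0xfffff = 486972  ←
err signed 20b, MSB=0: value = 486972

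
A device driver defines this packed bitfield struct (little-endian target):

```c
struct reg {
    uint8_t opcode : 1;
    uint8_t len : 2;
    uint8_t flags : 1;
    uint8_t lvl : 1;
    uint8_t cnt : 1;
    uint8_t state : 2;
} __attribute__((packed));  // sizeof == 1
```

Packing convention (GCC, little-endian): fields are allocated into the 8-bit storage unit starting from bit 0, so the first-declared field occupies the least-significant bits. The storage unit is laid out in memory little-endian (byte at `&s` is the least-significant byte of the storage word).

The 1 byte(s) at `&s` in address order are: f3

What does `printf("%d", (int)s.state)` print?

[0]=0xf3 (little-endian) → word 0xf3
opcode [0+:1] = (word>>0) & 0x1 = 1
len [1+:2] = (word>>1) & 0x3 = 1
flags [3+:1] = (word>>3) & 0x1 = 0
lvl [4+:1] = (word>>4) & 0x1 = 1
cnt [5+:1] = (word>>5) & 0x1 = 1
state [6+:2] = (word>>6) & 0x3 = 3  ←

3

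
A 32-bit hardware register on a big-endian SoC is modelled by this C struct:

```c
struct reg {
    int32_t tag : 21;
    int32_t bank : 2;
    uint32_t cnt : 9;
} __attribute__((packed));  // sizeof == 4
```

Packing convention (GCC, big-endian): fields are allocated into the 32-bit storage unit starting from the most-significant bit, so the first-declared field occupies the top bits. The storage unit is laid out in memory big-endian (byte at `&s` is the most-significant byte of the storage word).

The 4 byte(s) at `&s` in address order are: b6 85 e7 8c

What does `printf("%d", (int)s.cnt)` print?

[0]=0xb6 [1]=0x85 [2]=0xe7 [3]=0x8c (big-endian) → word 0xb685e78c
tag:21 @ bit 11 → (0xb685e78c>>11)&0x1fffff = 0x16d0bc
bank:2 @ bit 9 → (0xb685e78c>>9)&0x3 = 0x3
cnt:9 @ bit 0 → (0xb685e78c>>0)&0x1ff = 0x18c  ←

396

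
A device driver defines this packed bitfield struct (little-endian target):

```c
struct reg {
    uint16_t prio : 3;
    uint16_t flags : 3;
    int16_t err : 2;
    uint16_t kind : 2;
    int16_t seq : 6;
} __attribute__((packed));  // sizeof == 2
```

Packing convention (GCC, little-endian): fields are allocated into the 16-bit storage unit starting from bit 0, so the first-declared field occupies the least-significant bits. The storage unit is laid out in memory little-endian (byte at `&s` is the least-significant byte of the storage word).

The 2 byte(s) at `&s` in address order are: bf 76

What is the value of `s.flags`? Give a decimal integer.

[0]=0xbf [1]=0x76 (little-endian) → word 0x76bf
prio:3 @ bit 0 → (0x76bf>>0)&0x7 = 0x7
flags:3 @ bit 3 → (0x76bf>>3)&0x7 = 0x7  ←
err:2 @ bit 6 → (0x76bf>>6)&0x3 = 0x2
kind:2 @ bit 8 → (0x76bf>>8)&0x3 = 0x2
seq:6 @ bit 10 → (0x76bf>>10)&0x3f = 0x1d

7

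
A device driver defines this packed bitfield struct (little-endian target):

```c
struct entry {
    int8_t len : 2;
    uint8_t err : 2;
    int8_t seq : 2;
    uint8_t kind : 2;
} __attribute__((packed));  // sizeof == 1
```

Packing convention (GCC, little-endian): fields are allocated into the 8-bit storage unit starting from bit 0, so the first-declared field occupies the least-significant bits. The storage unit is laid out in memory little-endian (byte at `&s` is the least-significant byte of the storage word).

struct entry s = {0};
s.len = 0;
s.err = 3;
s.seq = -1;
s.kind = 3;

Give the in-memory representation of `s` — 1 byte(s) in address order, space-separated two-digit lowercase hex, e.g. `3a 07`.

fc

len (2b) val=0 bits=0x0 at bit 0: 0x00
err (2b) val=3 bits=0x3 at bit 2: 0x0c
seq (2b) val=-1 bits=0x3 at bit 4: 0x3c
kind (2b) val=3 bits=0x3 at bit 6: 0xfc
word = 0xfc → little-endian bytes:
  [0]=0xfc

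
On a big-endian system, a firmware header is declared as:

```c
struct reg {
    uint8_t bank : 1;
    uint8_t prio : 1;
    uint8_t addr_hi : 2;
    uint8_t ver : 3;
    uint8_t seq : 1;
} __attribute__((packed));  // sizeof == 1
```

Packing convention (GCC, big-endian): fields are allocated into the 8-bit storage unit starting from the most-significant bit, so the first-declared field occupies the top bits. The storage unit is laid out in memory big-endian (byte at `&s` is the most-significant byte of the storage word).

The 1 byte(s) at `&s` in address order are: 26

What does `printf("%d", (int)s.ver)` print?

3

[0]=0x26 (big-endian) → word 0x26
bank [7+:1] = (word>>7) & 0x1 = 0
prio [6+:1] = (word>>6) & 0x1 = 0
addr_hi [4+:2] = (word>>4) & 0x3 = 2
ver [1+:3] = (word>>1) & 0x7 = 3  ←
seq [0+:1] = (word>>0) & 0x1 = 0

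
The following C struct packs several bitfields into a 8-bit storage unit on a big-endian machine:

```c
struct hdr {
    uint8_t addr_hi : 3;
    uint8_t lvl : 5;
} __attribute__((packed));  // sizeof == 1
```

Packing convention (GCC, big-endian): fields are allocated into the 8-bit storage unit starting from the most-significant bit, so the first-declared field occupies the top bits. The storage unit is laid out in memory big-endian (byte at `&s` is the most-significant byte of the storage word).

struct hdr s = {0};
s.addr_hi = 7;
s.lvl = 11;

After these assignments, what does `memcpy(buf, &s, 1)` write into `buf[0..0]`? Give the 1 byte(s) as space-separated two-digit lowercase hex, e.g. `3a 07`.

[5+:3] addr_hi=7 & 0x7 = 0x7; word=0xe0
[0+:5] lvl=11 & 0x1f = 0xb; word=0xeb
word = 0xeb → big-endian bytes:
  [0]=0xeb

eb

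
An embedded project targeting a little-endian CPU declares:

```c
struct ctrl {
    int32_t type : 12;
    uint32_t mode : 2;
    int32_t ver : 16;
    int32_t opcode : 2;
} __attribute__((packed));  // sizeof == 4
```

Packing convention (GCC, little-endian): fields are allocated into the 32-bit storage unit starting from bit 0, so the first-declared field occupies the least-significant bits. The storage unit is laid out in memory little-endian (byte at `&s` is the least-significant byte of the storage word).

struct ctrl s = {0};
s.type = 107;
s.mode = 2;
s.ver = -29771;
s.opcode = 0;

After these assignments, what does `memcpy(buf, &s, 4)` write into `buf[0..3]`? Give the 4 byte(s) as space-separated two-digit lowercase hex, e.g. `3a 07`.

6b 60 ed 22

type (12b) val=107 bits=0x6b at bit 0: 0x0000006b
mode (2b) val=2 bits=0x2 at bit 12: 0x0000206b
ver (16b) val=-29771 bits=0x8bb5 at bit 14: 0x22ed606b
opcode (2b) val=0 bits=0x0 at bit 30: 0x22ed606b
word = 0x22ed606b → little-endian bytes:
  [0]=0x6b  [1]=0x60  [2]=0xed  [3]=0x22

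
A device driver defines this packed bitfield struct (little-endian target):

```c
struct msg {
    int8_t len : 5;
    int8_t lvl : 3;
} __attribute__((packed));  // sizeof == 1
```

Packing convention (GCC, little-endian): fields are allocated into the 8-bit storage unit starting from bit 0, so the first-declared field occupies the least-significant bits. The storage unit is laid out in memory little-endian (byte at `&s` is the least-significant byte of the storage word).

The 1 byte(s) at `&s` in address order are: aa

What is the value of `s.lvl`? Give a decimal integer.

[0]=0xaa (little-endian) → word 0xaa
len [0+:5] = (word>>0) & 0x1f = 10
lvl [5+:3] = (word>>5) & 0x7 = 5  ←
lvl signed 3b, MSB=1: 5 - 8 = -3

-3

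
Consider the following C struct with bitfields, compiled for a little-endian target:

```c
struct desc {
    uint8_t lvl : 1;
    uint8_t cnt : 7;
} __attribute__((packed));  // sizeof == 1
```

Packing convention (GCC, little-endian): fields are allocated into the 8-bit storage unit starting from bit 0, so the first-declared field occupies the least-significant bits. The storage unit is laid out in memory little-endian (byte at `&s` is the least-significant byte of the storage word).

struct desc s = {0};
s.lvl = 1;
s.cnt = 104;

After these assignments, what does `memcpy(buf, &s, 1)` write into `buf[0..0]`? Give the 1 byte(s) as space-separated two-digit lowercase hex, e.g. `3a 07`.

lvl (1b) val=1 bits=0x1 at bit 0: 0x01
cnt (7b) val=104 bits=0x68 at bit 1: 0xd1
word = 0xd1 → little-endian bytes:
  [0]=0xd1

d1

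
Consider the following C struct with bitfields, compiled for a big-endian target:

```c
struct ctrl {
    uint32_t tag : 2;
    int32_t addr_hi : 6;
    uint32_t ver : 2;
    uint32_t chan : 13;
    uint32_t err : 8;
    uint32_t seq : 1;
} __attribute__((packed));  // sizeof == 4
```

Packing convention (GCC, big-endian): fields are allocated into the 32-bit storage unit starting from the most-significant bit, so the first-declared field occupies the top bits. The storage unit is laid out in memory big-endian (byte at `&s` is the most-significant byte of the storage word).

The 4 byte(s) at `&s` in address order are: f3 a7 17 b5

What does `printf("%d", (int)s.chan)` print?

[0]=0xf3 [1]=0xa7 [2]=0x17 [3]=0xb5 (big-endian) → word 0xf3a717b5
tag [30+:2] = (word>>30) & 0x3 = 3
addr_hi [24+:6] = (word>>24) & 0x3f = 51
ver [22+:2] = (word>>22) & 0x3 = 2
chan [9+:13] = (word>>9) & 0x1fff = 5003  ←
err [1+:8] = (word>>1) & 0xff = 218
seq [0+:1] = (word>>0) & 0x1 = 1

5003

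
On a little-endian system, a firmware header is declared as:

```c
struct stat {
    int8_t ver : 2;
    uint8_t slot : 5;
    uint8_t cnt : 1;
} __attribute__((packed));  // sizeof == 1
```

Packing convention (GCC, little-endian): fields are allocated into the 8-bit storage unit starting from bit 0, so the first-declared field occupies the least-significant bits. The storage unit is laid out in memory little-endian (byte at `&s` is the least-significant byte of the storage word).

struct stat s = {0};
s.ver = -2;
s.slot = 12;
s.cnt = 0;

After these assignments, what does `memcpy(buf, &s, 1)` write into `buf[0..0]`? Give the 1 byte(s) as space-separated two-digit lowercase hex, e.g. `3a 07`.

[0+:2] ver=-2 & 0x3 = 0x2; word=0x02
[2+:5] slot=12 & 0x1f = 0xc; word=0x32
[7+:1] cnt=0 & 0x1 = 0x0; word=0x32
word = 0x32 → little-endian bytes:
  [0]=0x32

32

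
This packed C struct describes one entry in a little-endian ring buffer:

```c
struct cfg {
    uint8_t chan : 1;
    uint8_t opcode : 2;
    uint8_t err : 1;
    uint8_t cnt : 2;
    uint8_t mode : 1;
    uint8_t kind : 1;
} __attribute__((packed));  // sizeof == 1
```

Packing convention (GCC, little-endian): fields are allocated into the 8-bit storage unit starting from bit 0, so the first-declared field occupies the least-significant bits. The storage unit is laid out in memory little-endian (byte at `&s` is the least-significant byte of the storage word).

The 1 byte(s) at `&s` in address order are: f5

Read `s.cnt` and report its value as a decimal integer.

[0]=0xf5 (little-endian) → word 0xf5
chan:1 @ bit 0 → (0xf5>>0)&0x1 = 0x1
opcode:2 @ bit 1 → (0xf5>>1)&0x3 = 0x2
err:1 @ bit 3 → (0xf5>>3)&0x1 = 0x0
cnt:2 @ bit 4 → (0xf5>>4)&0x3 = 0x3  ←
mode:1 @ bit 6 → (0xf5>>6)&0x1 = 0x1
kind:1 @ bit 7 → (0xf5>>7)&0x1 = 0x1

3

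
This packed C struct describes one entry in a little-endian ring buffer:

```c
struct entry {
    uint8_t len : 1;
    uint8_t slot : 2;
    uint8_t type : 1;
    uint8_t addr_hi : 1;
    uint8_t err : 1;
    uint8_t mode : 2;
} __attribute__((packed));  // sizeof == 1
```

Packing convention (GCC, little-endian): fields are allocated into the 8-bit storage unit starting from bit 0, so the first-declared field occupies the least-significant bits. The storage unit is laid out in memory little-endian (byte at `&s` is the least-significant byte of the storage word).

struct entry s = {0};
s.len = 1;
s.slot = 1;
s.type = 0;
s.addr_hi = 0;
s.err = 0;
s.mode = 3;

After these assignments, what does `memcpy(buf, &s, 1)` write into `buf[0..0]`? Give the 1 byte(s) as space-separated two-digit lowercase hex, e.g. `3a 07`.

[0+:1] len=1 & 0x1 = 0x1; word=0x01
[1+:2] slot=1 & 0x3 = 0x1; word=0x03
[3+:1] type=0 & 0x1 = 0x0; word=0x03
[4+:1] addr_hi=0 & 0x1 = 0x0; word=0x03
[5+:1] err=0 & 0x1 = 0x0; word=0x03
[6+:2] mode=3 & 0x3 = 0x3; word=0xc3
word = 0xc3 → little-endian bytes:
  [0]=0xc3

c3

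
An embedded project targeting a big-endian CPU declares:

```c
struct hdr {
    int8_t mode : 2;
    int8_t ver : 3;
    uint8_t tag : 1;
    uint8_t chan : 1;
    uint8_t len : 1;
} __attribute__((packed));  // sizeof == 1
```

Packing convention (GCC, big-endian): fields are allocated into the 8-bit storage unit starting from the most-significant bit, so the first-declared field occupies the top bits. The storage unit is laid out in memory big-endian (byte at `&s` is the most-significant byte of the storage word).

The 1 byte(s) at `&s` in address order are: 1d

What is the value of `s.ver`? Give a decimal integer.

[0]=0x1d (big-endian) → word 0x1d
mode:2 @ bit 6 → (0x1d>>6)&0x3 = 0x0
ver:3 @ bit 3 → (0x1d>>3)&0x7 = 0x3  ←
tag:1 @ bit 2 → (0x1d>>2)&0x1 = 0x1
chan:1 @ bit 1 → (0x1d>>1)&0x1 = 0x0
len:1 @ bit 0 → (0x1d>>0)&0x1 = 0x1
ver signed 3b, MSB=0: value = 3

3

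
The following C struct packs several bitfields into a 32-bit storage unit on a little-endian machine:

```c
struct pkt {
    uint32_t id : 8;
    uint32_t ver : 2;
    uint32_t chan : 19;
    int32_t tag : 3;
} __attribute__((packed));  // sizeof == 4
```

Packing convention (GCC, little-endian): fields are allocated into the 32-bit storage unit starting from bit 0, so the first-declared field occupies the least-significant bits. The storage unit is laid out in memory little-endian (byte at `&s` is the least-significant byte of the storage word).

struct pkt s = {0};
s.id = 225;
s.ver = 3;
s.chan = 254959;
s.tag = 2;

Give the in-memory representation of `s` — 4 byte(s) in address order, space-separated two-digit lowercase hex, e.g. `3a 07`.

e1 bf 8f 4f

id:8 = 225 → 0xe1 << 0 → word 0x000000e1
ver:2 = 3 → 0x3 << 8 → word 0x000003e1
chan:19 = 254959 → 0x3e3ef << 10 → word 0x0f8fbfe1
tag:3 = 2 → 0x2 << 29 → word 0x4f8fbfe1
word = 0x4f8fbfe1 → little-endian bytes:
  [0]=0xe1  [1]=0xbf  [2]=0x8f  [3]=0x4f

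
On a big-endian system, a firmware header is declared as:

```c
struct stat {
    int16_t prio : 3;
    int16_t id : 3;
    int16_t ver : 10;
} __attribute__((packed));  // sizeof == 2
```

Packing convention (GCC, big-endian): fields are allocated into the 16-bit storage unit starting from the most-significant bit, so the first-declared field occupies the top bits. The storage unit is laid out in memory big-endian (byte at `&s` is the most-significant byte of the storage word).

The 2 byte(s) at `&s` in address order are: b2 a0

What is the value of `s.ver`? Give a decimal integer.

-352

[0]=0xb2 [1]=0xa0 (big-endian) → word 0xb2a0
prio [13+:3] = (word>>13) & 0x7 = 5
id [10+:3] = (word>>10) & 0x7 = 4
ver [0+:10] = (word>>0) & 0x3ff = 672  ←
ver signed 10b, MSB=1: 672 - 1024 = -352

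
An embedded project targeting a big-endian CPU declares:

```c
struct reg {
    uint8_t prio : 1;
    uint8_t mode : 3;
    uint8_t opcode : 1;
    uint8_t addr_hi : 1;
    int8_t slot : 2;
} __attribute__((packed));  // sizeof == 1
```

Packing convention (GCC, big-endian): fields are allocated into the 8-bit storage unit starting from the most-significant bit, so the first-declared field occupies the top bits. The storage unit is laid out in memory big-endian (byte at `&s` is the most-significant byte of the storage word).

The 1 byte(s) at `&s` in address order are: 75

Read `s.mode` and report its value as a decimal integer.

7

[0]=0x75 (big-endian) → word 0x75
prio:1 @ bit 7 → (0x75>>7)&0x1 = 0x0
mode:3 @ bit 4 → (0x75>>4)&0x7 = 0x7  ←
opcode:1 @ bit 3 → (0x75>>3)&0x1 = 0x0
addr_hi:1 @ bit 2 → (0x75>>2)&0x1 = 0x1
slot:2 @ bit 0 → (0x75>>0)&0x3 = 0x1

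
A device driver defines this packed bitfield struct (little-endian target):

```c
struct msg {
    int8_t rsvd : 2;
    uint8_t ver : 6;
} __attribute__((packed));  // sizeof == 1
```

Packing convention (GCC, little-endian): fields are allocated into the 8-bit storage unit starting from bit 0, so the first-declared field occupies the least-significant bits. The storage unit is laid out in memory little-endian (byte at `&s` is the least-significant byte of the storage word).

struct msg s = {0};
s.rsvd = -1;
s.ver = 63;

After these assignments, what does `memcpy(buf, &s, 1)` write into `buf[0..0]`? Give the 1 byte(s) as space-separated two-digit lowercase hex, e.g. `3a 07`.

rsvd:2 = -1 → 0x3 << 0 → word 0x03
ver:6 = 63 → 0x3f << 2 → word 0xff
word = 0xff → little-endian bytes:
  [0]=0xff

ff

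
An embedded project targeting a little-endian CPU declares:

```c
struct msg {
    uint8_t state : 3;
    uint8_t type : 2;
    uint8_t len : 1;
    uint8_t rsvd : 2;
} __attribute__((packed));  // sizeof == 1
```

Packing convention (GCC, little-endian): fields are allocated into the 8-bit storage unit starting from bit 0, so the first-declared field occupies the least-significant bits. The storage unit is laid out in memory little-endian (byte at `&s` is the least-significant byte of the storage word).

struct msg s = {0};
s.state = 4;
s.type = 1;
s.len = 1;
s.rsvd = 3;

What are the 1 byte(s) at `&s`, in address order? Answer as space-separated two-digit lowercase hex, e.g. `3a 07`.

state (3b) val=4 bits=0x4 at bit 0: 0x04
type (2b) val=1 bits=0x1 at bit 3: 0x0c
len (1b) val=1 bits=0x1 at bit 5: 0x2c
rsvd (2b) val=3 bits=0x3 at bit 6: 0xec
word = 0xec → little-endian bytes:
  [0]=0xec

ec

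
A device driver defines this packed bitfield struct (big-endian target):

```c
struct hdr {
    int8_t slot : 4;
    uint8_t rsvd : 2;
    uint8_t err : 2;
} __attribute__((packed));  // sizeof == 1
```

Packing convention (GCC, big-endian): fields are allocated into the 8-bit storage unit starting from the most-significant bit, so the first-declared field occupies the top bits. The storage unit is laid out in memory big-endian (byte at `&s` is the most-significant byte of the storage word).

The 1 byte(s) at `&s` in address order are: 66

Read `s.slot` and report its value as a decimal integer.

6

[0]=0x66 (big-endian) → word 0x66
slot [4+:4] = (word>>4) & 0xf = 6  ←
rsvd [2+:2] = (word>>2) & 0x3 = 1
err [0+:2] = (word>>0) & 0x3 = 2
slot signed 4b, MSB=0: value = 6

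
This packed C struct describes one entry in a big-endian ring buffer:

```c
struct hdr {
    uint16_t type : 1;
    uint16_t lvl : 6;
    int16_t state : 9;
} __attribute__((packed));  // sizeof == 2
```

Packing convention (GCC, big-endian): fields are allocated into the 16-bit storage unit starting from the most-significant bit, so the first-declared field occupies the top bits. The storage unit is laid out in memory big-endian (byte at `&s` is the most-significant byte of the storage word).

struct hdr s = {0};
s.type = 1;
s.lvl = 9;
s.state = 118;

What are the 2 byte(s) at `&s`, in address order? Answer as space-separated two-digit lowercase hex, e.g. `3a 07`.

type:1 = 1 → 0x1 << 15 → word 0x8000
lvl:6 = 9 → 0x9 << 9 → word 0x9200
state:9 = 118 → 0x76 << 0 → word 0x9276
word = 0x9276 → big-endian bytes:
  [0]=0x92  [1]=0x76

92 76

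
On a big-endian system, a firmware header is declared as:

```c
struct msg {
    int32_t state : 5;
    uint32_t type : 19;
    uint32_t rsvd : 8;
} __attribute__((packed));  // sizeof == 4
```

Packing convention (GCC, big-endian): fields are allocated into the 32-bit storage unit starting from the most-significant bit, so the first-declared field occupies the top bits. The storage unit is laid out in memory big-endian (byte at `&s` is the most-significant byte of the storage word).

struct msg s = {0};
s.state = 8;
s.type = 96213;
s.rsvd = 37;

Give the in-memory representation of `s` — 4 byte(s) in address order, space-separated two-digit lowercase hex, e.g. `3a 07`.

[27+:5] state=8 & 0x1f = 0x8; word=0x40000000
[8+:19] type=96213 & 0x7ffff = 0x177d5; word=0x4177d500
[0+:8] rsvd=37 & 0xff = 0x25; word=0x4177d525
word = 0x4177d525 → big-endian bytes:
  [0]=0x41  [1]=0x77  [2]=0xd5  [3]=0x25

41 77 d5 25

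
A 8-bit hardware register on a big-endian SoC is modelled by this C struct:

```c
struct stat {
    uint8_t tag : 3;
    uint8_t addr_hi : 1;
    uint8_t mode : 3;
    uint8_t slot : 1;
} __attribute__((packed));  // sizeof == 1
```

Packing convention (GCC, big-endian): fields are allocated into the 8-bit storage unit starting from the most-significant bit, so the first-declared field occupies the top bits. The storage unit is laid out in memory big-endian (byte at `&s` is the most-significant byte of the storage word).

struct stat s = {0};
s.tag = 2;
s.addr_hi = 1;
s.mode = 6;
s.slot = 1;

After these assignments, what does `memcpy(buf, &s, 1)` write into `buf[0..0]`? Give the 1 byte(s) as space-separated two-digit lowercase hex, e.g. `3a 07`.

tag (3b) val=2 bits=0x2 at bit 5: 0x40
addr_hi (1b) val=1 bits=0x1 at bit 4: 0x50
mode (3b) val=6 bits=0x6 at bit 1: 0x5c
slot (1b) val=1 bits=0x1 at bit 0: 0x5d
word = 0x5d → big-endian bytes:
  [0]=0x5d

5d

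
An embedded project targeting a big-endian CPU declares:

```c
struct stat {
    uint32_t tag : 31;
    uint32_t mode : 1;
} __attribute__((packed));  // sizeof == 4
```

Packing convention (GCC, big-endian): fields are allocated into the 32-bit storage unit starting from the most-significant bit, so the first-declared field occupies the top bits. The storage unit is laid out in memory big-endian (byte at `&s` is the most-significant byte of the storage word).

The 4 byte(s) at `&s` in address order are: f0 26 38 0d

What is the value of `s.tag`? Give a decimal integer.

2014518278

[0]=0xf0 [1]=0x26 [2]=0x38 [3]=0x0d (big-endian) → word 0xf026380d
tag:31 @ bit 1 → (0xf026380d>>1)&0x7fffffff = 0x78131c06  ←
mode:1 @ bit 0 → (0xf026380d>>0)&0x1 = 0x1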